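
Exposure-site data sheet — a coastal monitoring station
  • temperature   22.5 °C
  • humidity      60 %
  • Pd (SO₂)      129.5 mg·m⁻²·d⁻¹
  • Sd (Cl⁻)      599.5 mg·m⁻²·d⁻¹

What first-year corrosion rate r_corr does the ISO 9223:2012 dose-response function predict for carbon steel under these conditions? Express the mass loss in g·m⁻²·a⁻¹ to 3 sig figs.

carbon steel: temperature factor f = -0.054·(12.5) = -0.6750
  Pd branch = 1.77·Pd^0.52·e^(0.02·RH+f) = 37.53 μm/a
  Sd branch = 0.102·Sd^0.62·e^(0.033·RH+0.04·T) = 95.85 μm/a
  sum: 37.53 + 95.85 → r_corr = 133.4 μm/a
Convert to mass loss: 133.4 μm/a × 7.85 g/cm³ = 1047 g·m⁻²·a⁻¹

r_corr = 1.05e+03 g·m⁻²·a⁻¹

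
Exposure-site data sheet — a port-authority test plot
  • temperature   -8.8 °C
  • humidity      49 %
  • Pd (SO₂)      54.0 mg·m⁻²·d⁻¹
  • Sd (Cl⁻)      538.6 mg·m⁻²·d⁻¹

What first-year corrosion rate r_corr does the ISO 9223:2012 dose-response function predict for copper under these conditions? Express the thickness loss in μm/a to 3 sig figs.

copper: f(T) = +0.126·(T−10) [T≤10 °C] = -2.3688
  SO₂ term: 0.0053·54.0^0.26·exp(0.059·49-2.3688) = 0.02521
  Sd branch = 0.01025·Sd^0.27·e^(0.036·RH+0.049·T) = 0.2123 μm/a
  sum: 0.02521 + 0.2123 → r_corr = 0.2375 μm/a

r_corr = 0.238 μm/a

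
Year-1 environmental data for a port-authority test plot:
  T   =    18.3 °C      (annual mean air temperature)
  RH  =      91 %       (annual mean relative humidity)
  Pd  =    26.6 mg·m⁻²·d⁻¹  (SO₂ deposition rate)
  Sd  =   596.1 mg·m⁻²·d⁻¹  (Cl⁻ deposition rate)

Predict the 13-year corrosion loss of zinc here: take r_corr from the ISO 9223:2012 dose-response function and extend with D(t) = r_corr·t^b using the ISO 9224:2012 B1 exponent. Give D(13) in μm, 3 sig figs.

zinc: T>10 °C ⇒ hinge -0.071·(18.3−10) = -0.5893
  SO₂ term: 0.0129·26.6^0.44·exp(0.046·91-0.5893) = 1.993
  Cl⁻ term: 0.0175·596.1^0.57·exp(0.008·91+0.085·18.3) = 6.557
  r_corr = 1.993 + 6.557 = 8.55 μm/a
ISO 9224: D(t) = r_corr · t^b with b = 0.813 (zinc, B1)
  D(13) = 8.55 × 13^0.813 = 8.55 × 8.047 = 68.8 μm

D(13) = 68.8 μm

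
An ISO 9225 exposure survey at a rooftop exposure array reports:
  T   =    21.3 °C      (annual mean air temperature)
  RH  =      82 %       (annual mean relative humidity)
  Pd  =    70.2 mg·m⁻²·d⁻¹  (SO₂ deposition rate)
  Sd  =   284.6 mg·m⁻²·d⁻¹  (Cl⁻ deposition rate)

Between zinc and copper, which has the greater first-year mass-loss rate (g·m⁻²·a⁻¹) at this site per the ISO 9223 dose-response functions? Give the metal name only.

zinc: T>10 °C ⇒ hinge -0.071·(21.3−10) = -0.8023
  sulphur-dioxide contribution → 1.632 μm/a
  chloride contribution → 5.166 μm/a
  ⇒ r_corr(zinc) = 6.798 μm/a
  mass loss = 6.798 μm/a × 7.14 g/cm³ = 48.54 g·m⁻²·a⁻¹
copper: f(T) = -0.080·(T−10) [T>10 °C] = -0.9040
  sulphur-dioxide contribution → 0.8182 μm/a
  chloride contribution → 2.563 μm/a
  ⇒ r_corr(copper) = 3.381 μm/a
  mass loss = 3.381 μm/a × 8.96 g/cm³ = 30.29 g·m⁻²·a⁻¹
Ordering by g·m⁻²·a⁻¹: zinc (48.5) > copper (30.3)

zinc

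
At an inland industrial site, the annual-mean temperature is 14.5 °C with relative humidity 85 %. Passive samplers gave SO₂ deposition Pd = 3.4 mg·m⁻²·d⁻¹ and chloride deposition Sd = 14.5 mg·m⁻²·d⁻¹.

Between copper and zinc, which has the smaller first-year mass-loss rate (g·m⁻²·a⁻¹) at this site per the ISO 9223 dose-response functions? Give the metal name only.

copper: T>10 °C ⇒ hinge -0.080·(14.5−10) = -0.3600
  Pd branch = 0.0053·Pd^0.26·e^(0.059·RH+f) = 0.7658 μm/a
  Cl⁻ term: 0.01025·14.5^0.27·exp(0.036·85+0.049·14.5) = 0.9158
  r_corr = 0.7658 + 0.9158 = 1.682 μm/a
  mass loss = 1.682 μm/a × 8.96 g/cm³ = 15.07 g·m⁻²·a⁻¹
zinc: f(T) = -0.071·(T−10) [T>10 °C] = -0.3195
  Pd branch = 0.0129·Pd^0.44·e^(0.046·RH+f) = 0.8013 μm/a
  Sd branch = 0.0175·Sd^0.57·e^(0.008·RH+0.085·T) = 0.544 μm/a
  sum: 0.8013 + 0.544 → r_corr = 1.345 μm/a
  mass loss = 1.345 μm/a × 7.14 g/cm³ = 9.605 g·m⁻²·a⁻¹
Ordering by g·m⁻²·a⁻¹: copper (15.1) > zinc (9.61)

zinc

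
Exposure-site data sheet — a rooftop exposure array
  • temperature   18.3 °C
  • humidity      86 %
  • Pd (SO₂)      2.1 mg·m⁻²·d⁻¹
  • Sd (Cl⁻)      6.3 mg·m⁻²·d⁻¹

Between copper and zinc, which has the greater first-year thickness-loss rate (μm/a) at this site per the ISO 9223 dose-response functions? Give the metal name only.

copper: temperature factor f = -0.080·(8.3) = -0.6640
  SO₂ term: 0.0053·2.1^0.26·exp(0.059·86-0.6640) = 0.5288
  Cl⁻ term: 0.01025·6.3^0.27·exp(0.036·86+0.049·18.3) = 0.9132
  r_corr = 0.5288 + 0.9132 = 1.442 μm/a
zinc: T>10 °C ⇒ hinge -0.071·(18.3−10) = -0.5893
  SO₂ term: 0.0129·2.1^0.44·exp(0.046·86-0.5893) = 0.5182
  Sd branch = 0.0175·Sd^0.57·e^(0.008·RH+0.085·T) = 0.471 μm/a
  sum: 0.5182 + 0.471 → r_corr = 0.9892 μm/a
Ordering by μm/a: copper (1.44) > zinc (0.989)

copper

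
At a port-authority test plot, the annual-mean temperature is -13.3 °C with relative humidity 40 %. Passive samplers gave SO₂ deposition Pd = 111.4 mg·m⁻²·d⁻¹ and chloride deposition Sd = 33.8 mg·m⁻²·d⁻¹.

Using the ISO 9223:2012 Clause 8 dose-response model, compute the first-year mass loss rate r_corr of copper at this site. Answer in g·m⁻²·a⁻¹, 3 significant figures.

copper: f(T) = +0.126·(T−10) [T≤10 °C] = -2.9358
  Pd branch = 0.0053·Pd^0.26·e^(0.059·RH+f) = 0.01015 μm/a
  Sd branch = 0.01025·Sd^0.27·e^(0.036·RH+0.049·T) = 0.05833 μm/a
  r_corr = 0.01015 + 0.05833 = 0.06848 μm/a
Convert to mass loss: 0.06848 μm/a × 8.96 g/cm³ = 0.6136 g·m⁻²·a⁻¹

r_corr = 0.614 g·m⁻²·a⁻¹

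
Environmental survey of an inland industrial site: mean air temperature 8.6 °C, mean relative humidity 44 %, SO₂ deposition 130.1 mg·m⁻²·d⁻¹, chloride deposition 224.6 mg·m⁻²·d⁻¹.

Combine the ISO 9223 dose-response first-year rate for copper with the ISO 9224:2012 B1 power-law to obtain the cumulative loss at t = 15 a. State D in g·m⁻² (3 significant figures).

copper: f(T) = +0.126·(T−10) [T≤10 °C] = -0.1764
  Pd branch = 0.0053·Pd^0.26·e^(0.059·RH+f) = 0.2113 μm/a
  Cl⁻ term: 0.01025·224.6^0.27·exp(0.036·44+0.049·8.6) = 0.3285
  sum: 0.2113 + 0.3285 → r_corr = 0.5398 μm/a
Long-term exponent b (ISO 9224 Table 2, B1) = 0.667
  D(15) = 0.5398 × 15^0.667 = 0.5398 × 6.088 = 3.286 μm
  Mass loss = 3.286 μm × 8.96 g/cm³ = 29.44 g·m⁻²

D(15) = 29.4 g·m⁻²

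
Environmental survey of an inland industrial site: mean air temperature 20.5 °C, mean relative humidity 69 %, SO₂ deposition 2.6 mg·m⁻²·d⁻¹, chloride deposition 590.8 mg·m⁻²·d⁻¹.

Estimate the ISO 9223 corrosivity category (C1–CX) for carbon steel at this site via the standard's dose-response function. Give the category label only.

C5

carbon steel: temperature factor f = -0.054·(10.5) = -0.5670
  Pd branch = 1.77·Pd^0.52·e^(0.02·RH+f) = 6.559 μm/a
  Sd branch = 0.102·Sd^0.62·e^(0.033·RH+0.04·T) = 118 μm/a
  sum: 6.559 + 118 → r_corr = 124.6 μm/a
125 μm/a falls in (80, 200] for carbon steel → category C5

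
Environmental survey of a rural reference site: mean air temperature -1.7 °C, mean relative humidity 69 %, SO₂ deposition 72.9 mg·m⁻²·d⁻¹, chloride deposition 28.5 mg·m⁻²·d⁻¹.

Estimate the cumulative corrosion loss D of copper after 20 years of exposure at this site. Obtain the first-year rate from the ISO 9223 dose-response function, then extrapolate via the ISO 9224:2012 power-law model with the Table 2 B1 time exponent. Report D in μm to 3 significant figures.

copper: T≤10 °C ⇒ hinge +0.126·(-1.7−10) = -1.4742
  SO₂ term: 0.0053·72.9^0.26·exp(0.059·69-1.4742) = 0.217
  Sd branch = 0.01025·Sd^0.27·e^(0.036·RH+0.049·T) = 0.2793 μm/a
  sum: 0.217 + 0.2793 → r_corr = 0.4963 μm/a
Power-law: D(20) = r_corr · 20^0.667
  D(20) = 0.4963 × 20^0.667 = 0.4963 × 7.375 = 3.66 μm

D(20) = 3.66 μm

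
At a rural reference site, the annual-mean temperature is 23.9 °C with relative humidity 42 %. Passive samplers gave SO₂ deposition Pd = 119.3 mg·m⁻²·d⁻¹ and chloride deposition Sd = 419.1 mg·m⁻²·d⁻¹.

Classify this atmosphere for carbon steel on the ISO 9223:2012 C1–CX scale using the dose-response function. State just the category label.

C4

carbon steel: temperature factor f = -0.054·(13.9) = -0.7506
  Pd branch = 1.77·Pd^0.52·e^(0.02·RH+f) = 23.26 μm/a
  Cl⁻ term: 0.102·419.1^0.62·exp(0.033·42+0.04·23.9) = 44.83
  r_corr = 23.26 + 44.83 = 68.09 μm/a
68.1 μm/a falls in (50, 80] for carbon steel → category C4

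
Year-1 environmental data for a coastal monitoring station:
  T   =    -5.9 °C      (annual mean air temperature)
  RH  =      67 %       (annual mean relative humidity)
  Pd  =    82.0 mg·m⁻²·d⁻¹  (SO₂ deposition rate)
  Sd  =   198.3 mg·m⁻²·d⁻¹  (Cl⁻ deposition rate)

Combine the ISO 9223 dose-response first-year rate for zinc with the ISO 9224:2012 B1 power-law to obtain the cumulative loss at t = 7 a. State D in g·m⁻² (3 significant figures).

zinc: T≤10 °C ⇒ hinge +0.038·(-5.9−10) = -0.6042
  sulphur-dioxide contribution → 1.068 μm/a
  chloride contribution → 0.3694 μm/a
  ⇒ r_corr(zinc) = 1.438 μm/a
Long-term exponent b (ISO 9224 Table 2, B1) = 0.813
  D(7) = 1.438 × 7^0.813 = 1.438 × 4.865 = 6.995 μm
  Mass loss = 6.995 μm × 7.14 g/cm³ = 49.94 g·m⁻²

D(7) = 49.9 g·m⁻²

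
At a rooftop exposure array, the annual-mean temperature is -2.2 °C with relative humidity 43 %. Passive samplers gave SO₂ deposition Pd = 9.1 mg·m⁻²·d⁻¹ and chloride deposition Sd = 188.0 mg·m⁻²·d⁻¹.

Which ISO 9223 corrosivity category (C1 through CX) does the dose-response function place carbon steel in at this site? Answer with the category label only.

C2

carbon steel: temperature factor f = +0.150·(-12.2) = -1.8300
  Pd branch = 1.77·Pd^0.52·e^(0.02·RH+f) = 2.115 μm/a
  Cl⁻ term: 0.102·188.0^0.62·exp(0.033·43+0.04·-2.2) = 9.923
  r_corr = 2.115 + 9.923 = 12.04 μm/a
ISO 9223 Table 2 (carbon steel): 1.3 < 12 ≤ 25 μm/a ⇒ C2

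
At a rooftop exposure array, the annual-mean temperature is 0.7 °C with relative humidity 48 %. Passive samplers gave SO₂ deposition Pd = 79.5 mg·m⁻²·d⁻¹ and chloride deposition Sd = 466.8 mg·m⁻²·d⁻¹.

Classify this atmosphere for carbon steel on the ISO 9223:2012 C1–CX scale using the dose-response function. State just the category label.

carbon steel: temperature factor f = +0.150·(-9.3) = -1.3950
  sulphur-dioxide contribution → 11.15 μm/a
  chloride contribution → 23.1 μm/a
  total first-year rate 34.25 μm/a
34.2 μm/a falls in (25, 50] for carbon steel → category C3

C3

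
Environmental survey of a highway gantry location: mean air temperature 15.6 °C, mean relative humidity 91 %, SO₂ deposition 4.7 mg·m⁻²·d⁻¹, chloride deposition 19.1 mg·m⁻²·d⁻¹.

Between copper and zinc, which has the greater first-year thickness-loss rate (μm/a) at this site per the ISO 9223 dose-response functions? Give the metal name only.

copper: f(T) = -0.080·(T−10) [T>10 °C] = -0.4480
  sulphur-dioxide contribution → 1.087 μm/a
  chloride contribution → 1.292 μm/a
  total first-year rate 2.379 μm/a
zinc: T>10 °C ⇒ hinge -0.071·(15.6−10) = -0.3976
  sulphur-dioxide contribution → 1.126 μm/a
  chloride contribution → 0.7333 μm/a
  total first-year rate 1.859 μm/a
Ordering by μm/a: copper (2.38) > zinc (1.86)

copper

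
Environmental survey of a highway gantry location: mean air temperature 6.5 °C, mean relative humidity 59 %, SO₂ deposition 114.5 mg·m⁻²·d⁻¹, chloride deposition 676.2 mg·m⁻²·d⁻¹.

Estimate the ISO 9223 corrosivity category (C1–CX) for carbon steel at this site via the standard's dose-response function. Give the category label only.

C5

carbon steel: T≤10 °C ⇒ hinge +0.150·(6.5−10) = -0.5250
  sulphur-dioxide contribution → 40.09 μm/a
  chloride contribution → 52.69 μm/a
  ⇒ r_corr(carbon steel) = 92.78 μm/a
Category bounds: 80…200 μm/a bracket r_corr ⇒ C5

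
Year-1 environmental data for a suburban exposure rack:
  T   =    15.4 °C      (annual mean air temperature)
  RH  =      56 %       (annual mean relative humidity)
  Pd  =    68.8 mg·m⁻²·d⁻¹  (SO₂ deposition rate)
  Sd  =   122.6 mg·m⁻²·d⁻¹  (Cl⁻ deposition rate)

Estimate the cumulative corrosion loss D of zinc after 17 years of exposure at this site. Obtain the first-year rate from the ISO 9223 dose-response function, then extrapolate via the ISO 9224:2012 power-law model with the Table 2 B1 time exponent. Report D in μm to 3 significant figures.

zinc: f(T) = -0.071·(T−10) [T>10 °C] = -0.3834
  SO₂ term: 0.0129·68.8^0.44·exp(0.046·56-0.3834) = 0.7436
  Cl⁻ term: 0.0175·122.6^0.57·exp(0.008·56+0.085·15.4) = 1.572
  sum: 0.7436 + 1.572 → r_corr = 2.316 μm/a
ISO 9224: D(t) = r_corr · t^b with b = 0.813 (zinc, B1)
  D(17) = 2.316 × 17^0.813 = 2.316 × 10.01 = 23.18 μm

D(17) = 23.2 μm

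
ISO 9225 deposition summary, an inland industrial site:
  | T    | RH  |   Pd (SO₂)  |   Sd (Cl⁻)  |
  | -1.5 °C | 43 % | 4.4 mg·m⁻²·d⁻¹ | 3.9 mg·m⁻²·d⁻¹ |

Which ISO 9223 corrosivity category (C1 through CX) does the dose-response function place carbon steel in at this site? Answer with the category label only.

C2

carbon steel: temperature factor f = +0.150·(-11.5) = -1.7250
  SO₂ term: 1.77·4.4^0.52·exp(0.02·43-1.7250) = 1.61
  Cl⁻ term: 0.102·3.9^0.62·exp(0.033·43+0.04·-1.5) = 0.9231
  sum: 1.61 + 0.9231 → r_corr = 2.533 μm/a
ISO 9223 Table 2 (carbon steel): 1.3 < 2.53 ≤ 25 μm/a ⇒ C2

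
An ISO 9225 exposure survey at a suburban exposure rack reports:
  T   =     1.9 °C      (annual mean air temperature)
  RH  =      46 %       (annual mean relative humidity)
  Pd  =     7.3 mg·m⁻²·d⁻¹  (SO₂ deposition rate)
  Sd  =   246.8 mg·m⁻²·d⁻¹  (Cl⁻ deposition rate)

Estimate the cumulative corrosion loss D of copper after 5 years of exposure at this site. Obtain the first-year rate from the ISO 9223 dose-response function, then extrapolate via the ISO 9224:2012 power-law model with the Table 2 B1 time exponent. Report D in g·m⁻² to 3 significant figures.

D(5) = 8.10 g·m⁻²

copper: temperature factor f = +0.126·(-8.1) = -1.0206
  sulphur-dioxide contribution → 0.04833 μm/a
  chloride contribution → 0.2608 μm/a
  total first-year rate 0.3091 μm/a
Power-law: D(5) = r_corr · 5^0.667
  D(5) = 0.3091 × 5^0.667 = 0.3091 × 2.926 = 0.9043 μm
  Mass loss = 0.9043 μm × 8.96 g/cm³ = 8.103 g·m⁻²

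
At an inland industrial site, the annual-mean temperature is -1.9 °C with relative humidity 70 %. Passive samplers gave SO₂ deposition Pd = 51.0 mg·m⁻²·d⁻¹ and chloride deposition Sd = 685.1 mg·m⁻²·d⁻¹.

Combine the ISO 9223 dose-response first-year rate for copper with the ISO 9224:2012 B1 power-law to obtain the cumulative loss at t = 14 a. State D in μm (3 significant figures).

D(14) = 5.12 μm

copper: T≤10 °C ⇒ hinge +0.126·(-1.9−10) = -1.4994
  SO₂ term: 0.0053·51.0^0.26·exp(0.059·70-1.4994) = 0.2045
  Sd branch = 0.01025·Sd^0.27·e^(0.036·RH+0.049·T) = 0.6767 μm/a
  r_corr = 0.2045 + 0.6767 = 0.8812 μm/a
ISO 9224: D(t) = r_corr · t^b with b = 0.667 (copper, B1)
  D(14) = 0.8812 × 14^0.667 = 0.8812 × 5.814 = 5.123 μm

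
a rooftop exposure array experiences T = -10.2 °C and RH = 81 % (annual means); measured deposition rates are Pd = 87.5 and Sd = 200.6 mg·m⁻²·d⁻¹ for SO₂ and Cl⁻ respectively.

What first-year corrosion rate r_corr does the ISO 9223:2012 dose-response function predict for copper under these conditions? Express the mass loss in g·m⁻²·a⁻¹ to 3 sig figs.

copper: T≤10 °C ⇒ hinge +0.126·(-10.2−10) = -2.5452
  Pd branch = 0.0053·Pd^0.26·e^(0.059·RH+f) = 0.1582 μm/a
  Cl⁻ term: 0.01025·200.6^0.27·exp(0.036·81+0.049·-10.2) = 0.4805
  r_corr = 0.1582 + 0.4805 = 0.6387 μm/a
Convert to mass loss: 0.6387 μm/a × 8.96 g/cm³ = 5.723 g·m⁻²·a⁻¹

r_corr = 5.72 g·m⁻²·a⁻¹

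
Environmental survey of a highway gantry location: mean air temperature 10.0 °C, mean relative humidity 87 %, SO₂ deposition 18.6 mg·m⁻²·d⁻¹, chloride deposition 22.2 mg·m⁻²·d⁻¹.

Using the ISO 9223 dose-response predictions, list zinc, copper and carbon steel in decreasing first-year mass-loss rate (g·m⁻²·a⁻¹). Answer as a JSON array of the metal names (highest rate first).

zinc: temperature factor f = +0.038·(0.0) = +0.0000
  Pd branch = 0.0129·Pd^0.44·e^(0.046·RH+f) = 2.554 μm/a
  Cl⁻ term: 0.0175·22.2^0.57·exp(0.008·87+0.085·10.0) = 0.4807
  r_corr = 2.554 + 0.4807 = 3.035 μm/a
  mass loss = 3.035 μm/a × 7.14 g/cm³ = 21.67 g·m⁻²·a⁻¹
copper: temperature factor f = +0.126·(0.0) = +0.0000
  Pd branch = 0.0053·Pd^0.26·e^(0.059·RH+f) = 1.921 μm/a
  Sd branch = 0.01025·Sd^0.27·e^(0.036·RH+0.049·T) = 0.8856 μm/a
  r_corr = 1.921 + 0.8856 = 2.807 μm/a
  mass loss = 2.807 μm/a × 8.96 g/cm³ = 25.15 g·m⁻²·a⁻¹
carbon steel: T≤10 °C ⇒ hinge +0.150·(10.0−10) = +0.0000
  SO₂ term: 1.77·18.6^0.52·exp(0.02·87+0.0000) = 46.11
  Cl⁻ term: 0.102·22.2^0.62·exp(0.033·87+0.04·10.0) = 18.36
  r_corr = 46.11 + 18.36 = 64.47 μm/a
  mass loss = 64.47 μm/a × 7.85 g/cm³ = 506.1 g·m⁻²·a⁻¹
Ordering by g·m⁻²·a⁻¹: carbon steel (506) > copper (25.1) > zinc (21.7)

["carbon steel", "copper", "zinc"]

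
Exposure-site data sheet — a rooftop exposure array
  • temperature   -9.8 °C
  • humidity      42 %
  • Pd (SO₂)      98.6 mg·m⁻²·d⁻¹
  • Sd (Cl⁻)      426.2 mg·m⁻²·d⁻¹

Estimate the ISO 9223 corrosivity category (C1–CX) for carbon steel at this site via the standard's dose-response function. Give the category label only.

C2

carbon steel: T≤10 °C ⇒ hinge +0.150·(-9.8−10) = -2.9700
  SO₂ term: 1.77·98.6^0.52·exp(0.02·42-2.9700) = 2.29
  Sd branch = 0.102·Sd^0.62·e^(0.033·RH+0.04·T) = 11.77 μm/a
  sum: 2.29 + 11.77 → r_corr = 14.06 μm/a
14.1 μm/a falls in (1.3, 25] for carbon steel → category C2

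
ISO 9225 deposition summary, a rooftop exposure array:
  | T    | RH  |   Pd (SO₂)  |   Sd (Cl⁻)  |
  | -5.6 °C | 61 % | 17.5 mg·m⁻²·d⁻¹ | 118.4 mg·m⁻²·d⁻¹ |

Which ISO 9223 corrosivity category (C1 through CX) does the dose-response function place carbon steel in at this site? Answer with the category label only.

carbon steel: f(T) = +0.150·(T−10) [T≤10 °C] = -2.3400
  Pd branch = 1.77·Pd^0.52·e^(0.02·RH+f) = 2.558 μm/a
  Sd branch = 0.102·Sd^0.62·e^(0.033·RH+0.04·T) = 11.78 μm/a
  sum: 2.558 + 11.78 → r_corr = 14.34 μm/a
ISO 9223 Table 2 (carbon steel): 1.3 < 14.3 ≤ 25 μm/a ⇒ C2

C2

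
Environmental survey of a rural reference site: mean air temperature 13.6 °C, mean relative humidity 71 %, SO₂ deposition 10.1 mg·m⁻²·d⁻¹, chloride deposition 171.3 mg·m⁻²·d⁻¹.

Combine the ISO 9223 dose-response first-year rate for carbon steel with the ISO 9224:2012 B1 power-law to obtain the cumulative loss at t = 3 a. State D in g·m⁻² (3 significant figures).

D(3) = 899 g·m⁻²

carbon steel: T>10 °C ⇒ hinge -0.054·(13.6−10) = -0.1944
  SO₂ term: 1.77·10.1^0.52·exp(0.02·71-0.1944) = 20.07
  Sd branch = 0.102·Sd^0.62·e^(0.033·RH+0.04·T) = 44.4 μm/a
  sum: 20.07 + 44.4 → r_corr = 64.46 μm/a
Long-term exponent b (ISO 9224 Table 2, B1) = 0.523
  D(3) = 64.46 × 3^0.523 = 64.46 × 1.776 = 114.5 μm
  Mass loss = 114.5 μm × 7.85 g/cm³ = 898.9 g·m⁻²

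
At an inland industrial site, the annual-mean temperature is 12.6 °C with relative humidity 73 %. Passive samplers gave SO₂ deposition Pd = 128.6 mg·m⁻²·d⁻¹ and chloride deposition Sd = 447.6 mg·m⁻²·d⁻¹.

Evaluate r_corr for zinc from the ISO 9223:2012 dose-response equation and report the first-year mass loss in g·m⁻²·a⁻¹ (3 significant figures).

r_corr = 39.9 g·m⁻²·a⁻¹

zinc: temperature factor f = -0.071·(2.6) = -0.1846
  SO₂ term: 0.0129·128.6^0.44·exp(0.046·73-0.1846) = 2.611
  Cl⁻ term: 0.0175·447.6^0.57·exp(0.008·73+0.085·12.6) = 2.97
  r_corr = 2.611 + 2.97 = 5.582 μm/a
Convert to mass loss: 5.582 μm/a × 7.14 g/cm³ = 39.85 g·m⁻²·a⁻¹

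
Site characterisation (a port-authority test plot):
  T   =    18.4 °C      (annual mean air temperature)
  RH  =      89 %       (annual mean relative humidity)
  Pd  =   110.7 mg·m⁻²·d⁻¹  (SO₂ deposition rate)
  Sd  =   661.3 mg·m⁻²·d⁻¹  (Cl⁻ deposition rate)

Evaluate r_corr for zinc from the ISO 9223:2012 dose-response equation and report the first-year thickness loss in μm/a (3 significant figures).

r_corr = 10.3 μm/a

zinc: f(T) = -0.071·(T−10) [T>10 °C] = -0.5964
  Pd branch = 0.0129·Pd^0.44·e^(0.046·RH+f) = 3.381 μm/a
  Cl⁻ term: 0.0175·661.3^0.57·exp(0.008·89+0.085·18.4) = 6.904
  sum: 3.381 + 6.904 → r_corr = 10.28 μm/a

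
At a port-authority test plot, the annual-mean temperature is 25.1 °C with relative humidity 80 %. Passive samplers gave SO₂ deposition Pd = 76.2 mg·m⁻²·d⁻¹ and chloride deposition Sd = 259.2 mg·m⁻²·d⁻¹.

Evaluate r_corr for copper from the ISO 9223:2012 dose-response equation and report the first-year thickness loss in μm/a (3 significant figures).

copper: f(T) = -0.080·(T−10) [T>10 °C] = -1.2080
  Pd branch = 0.0053·Pd^0.26·e^(0.059·RH+f) = 0.5481 μm/a
  Sd branch = 0.01025·Sd^0.27·e^(0.036·RH+0.049·T) = 2.801 μm/a
  sum: 0.5481 + 2.801 → r_corr = 3.349 μm/a

r_corr = 3.35 μm/a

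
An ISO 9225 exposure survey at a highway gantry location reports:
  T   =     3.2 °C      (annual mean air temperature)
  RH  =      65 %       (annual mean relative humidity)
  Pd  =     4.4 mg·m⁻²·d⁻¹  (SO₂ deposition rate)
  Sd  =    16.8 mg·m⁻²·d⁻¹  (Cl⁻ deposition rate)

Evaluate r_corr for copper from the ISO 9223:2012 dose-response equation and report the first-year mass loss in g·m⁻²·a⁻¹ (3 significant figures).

copper: T≤10 °C ⇒ hinge +0.126·(3.2−10) = -0.8568
  sulphur-dioxide contribution → 0.1531 μm/a
  chloride contribution → 0.2666 μm/a
  ⇒ r_corr(copper) = 0.4197 μm/a
Convert to mass loss: 0.4197 μm/a × 8.96 g/cm³ = 3.761 g·m⁻²·a⁻¹

r_corr = 3.76 g·m⁻²·a⁻¹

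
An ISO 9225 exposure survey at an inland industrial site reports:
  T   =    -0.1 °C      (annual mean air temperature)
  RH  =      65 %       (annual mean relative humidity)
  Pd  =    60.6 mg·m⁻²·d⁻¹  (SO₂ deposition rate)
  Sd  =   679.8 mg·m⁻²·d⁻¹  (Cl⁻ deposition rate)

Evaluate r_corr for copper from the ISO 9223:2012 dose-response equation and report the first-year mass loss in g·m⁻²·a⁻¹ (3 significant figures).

r_corr = 7.31 g·m⁻²·a⁻¹

copper: temperature factor f = +0.126·(-10.1) = -1.2726
  SO₂ term: 0.0053·60.6^0.26·exp(0.059·65-1.2726) = 0.1998
  Sd branch = 0.01025·Sd^0.27·e^(0.036·RH+0.049·T) = 0.616 μm/a
  r_corr = 0.1998 + 0.616 = 0.8158 μm/a
Convert to mass loss: 0.8158 μm/a × 8.96 g/cm³ = 7.309 g·m⁻²·a⁻¹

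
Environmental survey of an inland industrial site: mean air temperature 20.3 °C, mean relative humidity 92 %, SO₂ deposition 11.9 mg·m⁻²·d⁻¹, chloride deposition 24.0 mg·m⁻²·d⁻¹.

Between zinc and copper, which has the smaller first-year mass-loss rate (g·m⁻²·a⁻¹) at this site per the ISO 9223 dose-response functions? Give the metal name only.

zinc: temperature factor f = -0.071·(10.3) = -0.7313
  SO₂ term: 0.0129·11.9^0.44·exp(0.046·92-0.7313) = 1.271
  Sd branch = 0.0175·Sd^0.57·e^(0.008·RH+0.085·T) = 1.255 μm/a
  r_corr = 1.271 + 1.255 = 2.526 μm/a
  mass loss = 2.526 μm/a × 7.14 g/cm³ = 18.04 g·m⁻²·a⁻¹
copper: temperature factor f = -0.080·(10.3) = -0.8240
  Pd branch = 0.0053·Pd^0.26·e^(0.059·RH+f) = 1.008 μm/a
  Sd branch = 0.01025·Sd^0.27·e^(0.036·RH+0.049·T) = 1.794 μm/a
  r_corr = 1.008 + 1.794 = 2.802 μm/a
  mass loss = 2.802 μm/a × 8.96 g/cm³ = 25.1 g·m⁻²·a⁻¹
Ordering by g·m⁻²·a⁻¹: copper (25.1) > zinc (18)

zinc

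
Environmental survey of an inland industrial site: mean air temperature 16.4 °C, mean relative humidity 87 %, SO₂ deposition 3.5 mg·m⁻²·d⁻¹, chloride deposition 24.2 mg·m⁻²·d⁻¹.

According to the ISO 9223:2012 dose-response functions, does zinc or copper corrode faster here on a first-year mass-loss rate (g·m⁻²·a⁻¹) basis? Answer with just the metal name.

zinc: T>10 °C ⇒ hinge -0.071·(16.4−10) = -0.4544
  SO₂ term: 0.0129·3.5^0.44·exp(0.046·87-0.4544) = 0.7775
  Sd branch = 0.0175·Sd^0.57·e^(0.008·RH+0.085·T) = 0.8699 μm/a
  r_corr = 0.7775 + 0.8699 = 1.647 μm/a
  mass loss = 1.647 μm/a × 7.14 g/cm³ = 11.76 g·m⁻²·a⁻¹
copper: temperature factor f = -0.080·(6.4) = -0.5120
  Pd branch = 0.0053·Pd^0.26·e^(0.059·RH+f) = 0.7458 μm/a
  Cl⁻ term: 0.01025·24.2^0.27·exp(0.036·87+0.049·16.4) = 1.24
  r_corr = 0.7458 + 1.24 = 1.986 μm/a
  mass loss = 1.986 μm/a × 8.96 g/cm³ = 17.8 g·m⁻²·a⁻¹
Ordering by g·m⁻²·a⁻¹: copper (17.8) > zinc (11.8)

copper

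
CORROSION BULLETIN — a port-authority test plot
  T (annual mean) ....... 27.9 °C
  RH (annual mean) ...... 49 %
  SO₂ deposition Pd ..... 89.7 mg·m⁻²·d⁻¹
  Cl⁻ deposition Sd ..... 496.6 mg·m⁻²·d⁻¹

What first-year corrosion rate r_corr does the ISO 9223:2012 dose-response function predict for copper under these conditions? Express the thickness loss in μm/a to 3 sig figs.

copper: T>10 °C ⇒ hinge -0.080·(27.9−10) = -1.4320
  sulphur-dioxide contribution → 0.07339 μm/a
  chloride contribution → 1.254 μm/a
  ⇒ r_corr(copper) = 1.328 μm/a

r_corr = 1.33 μm/a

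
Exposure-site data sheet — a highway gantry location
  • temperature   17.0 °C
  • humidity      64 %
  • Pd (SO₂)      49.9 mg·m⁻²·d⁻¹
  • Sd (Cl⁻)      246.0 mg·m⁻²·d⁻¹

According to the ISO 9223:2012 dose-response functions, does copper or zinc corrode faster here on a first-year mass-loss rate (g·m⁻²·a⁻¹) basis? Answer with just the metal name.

zinc

copper: T>10 °C ⇒ hinge -0.080·(17.0−10) = -0.5600
  SO₂ term: 0.0053·49.9^0.26·exp(0.059·64-0.5600) = 0.3652
  Sd branch = 0.01025·Sd^0.27·e^(0.036·RH+0.049·T) = 1.044 μm/a
  sum: 0.3652 + 1.044 → r_corr = 1.409 μm/a
  mass loss = 1.409 μm/a × 8.96 g/cm³ = 12.63 g·m⁻²·a⁻¹
zinc: temperature factor f = -0.071·(7.0) = -0.4970
  SO₂ term: 0.0129·49.9^0.44·exp(0.046·64-0.4970) = 0.8327
  Cl⁻ term: 0.0175·246.0^0.57·exp(0.008·64+0.085·17.0) = 2.856
  r_corr = 0.8327 + 2.856 = 3.689 μm/a
  mass loss = 3.689 μm/a × 7.14 g/cm³ = 26.34 g·m⁻²·a⁻¹
Ordering by g·m⁻²·a⁻¹: zinc (26.3) > copper (12.6)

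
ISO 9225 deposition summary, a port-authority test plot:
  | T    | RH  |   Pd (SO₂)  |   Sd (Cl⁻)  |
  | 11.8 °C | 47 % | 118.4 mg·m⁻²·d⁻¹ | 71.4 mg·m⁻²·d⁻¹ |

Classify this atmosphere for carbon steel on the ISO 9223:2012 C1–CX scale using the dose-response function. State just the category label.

C4

carbon steel: T>10 °C ⇒ hinge -0.054·(11.8−10) = -0.0972
  sulphur-dioxide contribution → 49.22 μm/a
  chloride contribution → 10.88 μm/a
  ⇒ r_corr(carbon steel) = 60.1 μm/a
60.1 μm/a falls in (50, 80] for carbon steel → category C4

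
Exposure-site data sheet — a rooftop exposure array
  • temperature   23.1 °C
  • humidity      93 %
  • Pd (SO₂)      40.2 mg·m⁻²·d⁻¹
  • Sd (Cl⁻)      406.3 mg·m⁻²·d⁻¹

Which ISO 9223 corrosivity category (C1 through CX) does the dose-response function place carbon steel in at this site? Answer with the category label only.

carbon steel: f(T) = -0.054·(T−10) [T>10 °C] = -0.7074
  SO₂ term: 1.77·40.2^0.52·exp(0.02·93-0.7074) = 38.26
  Sd branch = 0.102·Sd^0.62·e^(0.033·RH+0.04·T) = 229.2 μm/a
  r_corr = 38.26 + 229.2 = 267.5 μm/a
267 μm/a falls in (200, 700] for carbon steel → category CX

CX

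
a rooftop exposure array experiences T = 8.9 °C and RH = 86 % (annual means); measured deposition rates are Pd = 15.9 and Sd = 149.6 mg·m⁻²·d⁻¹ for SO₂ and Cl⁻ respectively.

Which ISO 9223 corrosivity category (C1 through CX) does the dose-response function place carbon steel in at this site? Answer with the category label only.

carbon steel: f(T) = +0.150·(T−10) [T≤10 °C] = -0.1650
  SO₂ term: 1.77·15.9^0.52·exp(0.02·86-0.1650) = 35.32
  Cl⁻ term: 0.102·149.6^0.62·exp(0.033·86+0.04·8.9) = 55.49
  r_corr = 35.32 + 55.49 = 90.81 μm/a
Category bounds: 80…200 μm/a bracket r_corr ⇒ C5

C5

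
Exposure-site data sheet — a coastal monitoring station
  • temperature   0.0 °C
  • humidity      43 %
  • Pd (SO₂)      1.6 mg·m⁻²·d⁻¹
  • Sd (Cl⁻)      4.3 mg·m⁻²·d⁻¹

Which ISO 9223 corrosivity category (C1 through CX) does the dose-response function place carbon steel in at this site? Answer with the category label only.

carbon steel: f(T) = +0.150·(T−10) [T≤10 °C] = -1.5000
  sulphur-dioxide contribution → 1.192 μm/a
  chloride contribution → 1.041 μm/a
  ⇒ r_corr(carbon steel) = 2.233 μm/a
Category bounds: 1.3…25 μm/a bracket r_corr ⇒ C2

C2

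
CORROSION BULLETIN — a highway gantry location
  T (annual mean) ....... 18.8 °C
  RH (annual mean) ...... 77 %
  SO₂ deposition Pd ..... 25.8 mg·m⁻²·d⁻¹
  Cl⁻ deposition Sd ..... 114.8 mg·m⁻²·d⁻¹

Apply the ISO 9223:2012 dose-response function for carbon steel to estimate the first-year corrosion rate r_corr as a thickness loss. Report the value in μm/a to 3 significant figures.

carbon steel: temperature factor f = -0.054·(8.8) = -0.4752
  SO₂ term: 1.77·25.8^0.52·exp(0.02·77-0.4752) = 27.83
  Cl⁻ term: 0.102·114.8^0.62·exp(0.033·77+0.04·18.8) = 51.99
  sum: 27.83 + 51.99 → r_corr = 79.81 μm/a

r_corr = 79.8 μm/a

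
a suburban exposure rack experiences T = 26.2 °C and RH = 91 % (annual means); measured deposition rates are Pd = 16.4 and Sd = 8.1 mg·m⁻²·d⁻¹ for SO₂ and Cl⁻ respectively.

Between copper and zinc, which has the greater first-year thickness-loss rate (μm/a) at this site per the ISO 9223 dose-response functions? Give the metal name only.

copper: f(T) = -0.080·(T−10) [T>10 °C] = -1.2960
  Pd branch = 0.0053·Pd^0.26·e^(0.059·RH+f) = 0.6442 μm/a
  Sd branch = 0.01025·Sd^0.27·e^(0.036·RH+0.049·T) = 1.723 μm/a
  r_corr = 0.6442 + 1.723 = 2.367 μm/a
zinc: T>10 °C ⇒ hinge -0.071·(26.2−10) = -1.1502
  Pd branch = 0.0129·Pd^0.44·e^(0.046·RH+f) = 0.9195 μm/a
  Sd branch = 0.0175·Sd^0.57·e^(0.008·RH+0.085·T) = 1.107 μm/a
  sum: 0.9195 + 1.107 → r_corr = 2.027 μm/a
Ordering by μm/a: copper (2.37) > zinc (2.03)

copper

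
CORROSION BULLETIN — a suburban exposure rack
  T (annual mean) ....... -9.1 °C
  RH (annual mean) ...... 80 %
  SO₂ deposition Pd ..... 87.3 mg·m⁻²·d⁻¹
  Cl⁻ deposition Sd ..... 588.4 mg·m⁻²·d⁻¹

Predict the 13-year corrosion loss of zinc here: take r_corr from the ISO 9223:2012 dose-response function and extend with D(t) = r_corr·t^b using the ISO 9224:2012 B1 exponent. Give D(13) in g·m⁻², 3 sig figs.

zinc: T≤10 °C ⇒ hinge +0.038·(-9.1−10) = -0.7258
  sulphur-dioxide contribution → 1.769 μm/a
  chloride contribution → 0.5805 μm/a
  ⇒ r_corr(zinc) = 2.349 μm/a
ISO 9224: D(t) = r_corr · t^b with b = 0.813 (zinc, B1)
  D(13) = 2.349 × 13^0.813 = 2.349 × 8.047 = 18.9 μm
  Mass loss = 18.9 μm × 7.14 g/cm³ = 135 g·m⁻²

D(13) = 135 g·m⁻²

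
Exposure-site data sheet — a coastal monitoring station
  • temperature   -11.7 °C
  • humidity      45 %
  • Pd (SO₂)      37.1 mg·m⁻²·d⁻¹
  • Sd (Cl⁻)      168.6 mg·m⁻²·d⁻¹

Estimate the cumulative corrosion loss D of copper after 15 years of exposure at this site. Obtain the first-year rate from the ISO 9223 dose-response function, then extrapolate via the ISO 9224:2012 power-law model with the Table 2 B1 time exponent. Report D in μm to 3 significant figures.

copper: f(T) = +0.126·(T−10) [T≤10 °C] = -2.7342
  SO₂ term: 0.0053·37.1^0.26·exp(0.059·45-2.7342) = 0.01253
  Cl⁻ term: 0.01025·168.6^0.27·exp(0.036·45+0.049·-11.7) = 0.1166
  sum: 0.01253 + 0.1166 → r_corr = 0.1291 μm/a
Long-term exponent b (ISO 9224 Table 2, B1) = 0.667
  D(15) = 0.1291 × 15^0.667 = 0.1291 × 6.088 = 0.7859 μm

D(15) = 0.786 μm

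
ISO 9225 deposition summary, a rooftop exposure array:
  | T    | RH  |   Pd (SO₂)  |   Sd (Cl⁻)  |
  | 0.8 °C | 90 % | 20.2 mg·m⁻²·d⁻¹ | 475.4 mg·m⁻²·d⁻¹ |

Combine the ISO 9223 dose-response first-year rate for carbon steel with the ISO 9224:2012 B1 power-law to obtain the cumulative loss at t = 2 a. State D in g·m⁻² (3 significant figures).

D(2) = 1.20e+03 g·m⁻²

carbon steel: f(T) = +0.150·(T−10) [T≤10 °C] = -1.3800
  Pd branch = 1.77·Pd^0.52·e^(0.02·RH+f) = 12.86 μm/a
  Cl⁻ term: 0.102·475.4^0.62·exp(0.033·90+0.04·0.8) = 93.78
  r_corr = 12.86 + 93.78 = 106.6 μm/a
Long-term exponent b (ISO 9224 Table 2, B1) = 0.523
  D(2) = 106.6 × 2^0.523 = 106.6 × 1.437 = 153.2 μm
  Mass loss = 153.2 μm × 7.85 g/cm³ = 1203 g·m⁻²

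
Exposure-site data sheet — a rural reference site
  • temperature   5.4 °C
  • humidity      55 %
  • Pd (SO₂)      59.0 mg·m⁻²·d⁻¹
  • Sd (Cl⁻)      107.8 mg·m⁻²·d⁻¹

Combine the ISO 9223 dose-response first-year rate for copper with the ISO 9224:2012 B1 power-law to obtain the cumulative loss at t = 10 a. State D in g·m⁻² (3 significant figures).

D(10) = 23.4 g·m⁻²

copper: T≤10 °C ⇒ hinge +0.126·(5.4−10) = -0.5796
  SO₂ term: 0.0053·59.0^0.26·exp(0.059·55-0.5796) = 0.2199
  Sd branch = 0.01025·Sd^0.27·e^(0.036·RH+0.049·T) = 0.3423 μm/a
  sum: 0.2199 + 0.3423 → r_corr = 0.5622 μm/a
Power-law: D(10) = r_corr · 10^0.667
  D(10) = 0.5622 × 10^0.667 = 0.5622 × 4.645 = 2.611 μm
  Mass loss = 2.611 μm × 8.96 g/cm³ = 23.4 g·m⁻²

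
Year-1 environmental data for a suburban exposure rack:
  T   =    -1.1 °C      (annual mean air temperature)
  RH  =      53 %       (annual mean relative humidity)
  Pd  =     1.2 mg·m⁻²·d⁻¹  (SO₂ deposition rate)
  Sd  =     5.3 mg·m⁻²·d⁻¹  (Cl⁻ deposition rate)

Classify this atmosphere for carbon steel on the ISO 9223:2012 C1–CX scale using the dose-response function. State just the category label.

C2

carbon steel: temperature factor f = +0.150·(-11.1) = -1.6650
  SO₂ term: 1.77·1.2^0.52·exp(0.02·53-1.6650) = 1.063
  Sd branch = 0.102·Sd^0.62·e^(0.033·RH+0.04·T) = 1.578 μm/a
  sum: 1.063 + 1.578 → r_corr = 2.641 μm/a
Category bounds: 1.3…25 μm/a bracket r_corr ⇒ C2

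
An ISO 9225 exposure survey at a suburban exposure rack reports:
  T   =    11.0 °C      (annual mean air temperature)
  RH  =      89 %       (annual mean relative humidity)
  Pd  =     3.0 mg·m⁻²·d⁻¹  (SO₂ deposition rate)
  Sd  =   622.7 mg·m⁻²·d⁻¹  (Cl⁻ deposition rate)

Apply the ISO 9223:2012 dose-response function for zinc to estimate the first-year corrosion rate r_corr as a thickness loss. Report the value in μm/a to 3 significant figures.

zinc: temperature factor f = -0.071·(1.0) = -0.0710
  sulphur-dioxide contribution → 1.169 μm/a
  chloride contribution → 3.557 μm/a
  ⇒ r_corr(zinc) = 4.725 μm/a

r_corr = 4.73 μm/a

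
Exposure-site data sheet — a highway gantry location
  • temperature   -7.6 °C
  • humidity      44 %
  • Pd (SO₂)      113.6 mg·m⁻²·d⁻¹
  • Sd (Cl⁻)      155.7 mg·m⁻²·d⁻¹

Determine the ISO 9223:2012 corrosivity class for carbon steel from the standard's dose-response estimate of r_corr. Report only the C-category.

C2

carbon steel: f(T) = +0.150·(T−10) [T≤10 °C] = -2.6400
  SO₂ term: 1.77·113.6^0.52·exp(0.02·44-2.6400) = 3.568
  Sd branch = 0.102·Sd^0.62·e^(0.033·RH+0.04·T) = 7.352 μm/a
  sum: 3.568 + 7.352 → r_corr = 10.92 μm/a
10.9 μm/a falls in (1.3, 25] for carbon steel → category C2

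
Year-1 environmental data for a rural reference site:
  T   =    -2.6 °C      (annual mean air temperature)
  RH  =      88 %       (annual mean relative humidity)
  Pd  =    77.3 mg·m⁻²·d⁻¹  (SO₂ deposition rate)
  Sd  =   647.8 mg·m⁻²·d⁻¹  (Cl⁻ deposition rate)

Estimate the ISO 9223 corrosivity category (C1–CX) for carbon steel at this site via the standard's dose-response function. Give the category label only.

carbon steel: f(T) = +0.150·(T−10) [T≤10 °C] = -1.8900
  SO₂ term: 1.77·77.3^0.52·exp(0.02·88-1.8900) = 14.91
  Cl⁻ term: 0.102·647.8^0.62·exp(0.033·88+0.04·-2.6) = 92.84
  r_corr = 14.91 + 92.84 = 107.7 μm/a
Category bounds: 80…200 μm/a bracket r_corr ⇒ C5

C5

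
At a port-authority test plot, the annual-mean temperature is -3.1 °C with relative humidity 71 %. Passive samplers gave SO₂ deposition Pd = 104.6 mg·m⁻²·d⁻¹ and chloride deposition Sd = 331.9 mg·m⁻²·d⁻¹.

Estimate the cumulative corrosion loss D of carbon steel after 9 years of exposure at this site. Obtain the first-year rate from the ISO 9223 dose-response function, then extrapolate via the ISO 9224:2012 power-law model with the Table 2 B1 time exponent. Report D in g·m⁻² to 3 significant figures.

D(9) = 1.14e+03 g·m⁻²

carbon steel: T≤10 °C ⇒ hinge +0.150·(-3.1−10) = -1.9650
  SO₂ term: 1.77·104.6^0.52·exp(0.02·71-1.9650) = 11.52
  Sd branch = 0.102·Sd^0.62·e^(0.033·RH+0.04·T) = 34.3 μm/a
  r_corr = 11.52 + 34.3 = 45.82 μm/a
ISO 9224: D(t) = r_corr · t^b with b = 0.523 (carbon steel, B1)
  D(9) = 45.82 × 9^0.523 = 45.82 × 3.156 = 144.6 μm
  Mass loss = 144.6 μm × 7.85 g/cm³ = 1135 g·m⁻²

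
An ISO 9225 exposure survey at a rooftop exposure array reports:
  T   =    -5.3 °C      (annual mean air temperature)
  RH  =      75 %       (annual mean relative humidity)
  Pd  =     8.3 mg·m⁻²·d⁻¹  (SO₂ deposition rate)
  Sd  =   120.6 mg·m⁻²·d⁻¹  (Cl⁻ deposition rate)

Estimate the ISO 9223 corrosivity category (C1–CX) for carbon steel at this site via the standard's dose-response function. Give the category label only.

C2

carbon steel: f(T) = +0.150·(T−10) [T≤10 °C] = -2.2950
  sulphur-dioxide contribution → 2.402 μm/a
  chloride contribution → 19.14 μm/a
  total first-year rate 21.54 μm/a
ISO 9223 Table 2 (carbon steel): 1.3 < 21.5 ≤ 25 μm/a ⇒ C2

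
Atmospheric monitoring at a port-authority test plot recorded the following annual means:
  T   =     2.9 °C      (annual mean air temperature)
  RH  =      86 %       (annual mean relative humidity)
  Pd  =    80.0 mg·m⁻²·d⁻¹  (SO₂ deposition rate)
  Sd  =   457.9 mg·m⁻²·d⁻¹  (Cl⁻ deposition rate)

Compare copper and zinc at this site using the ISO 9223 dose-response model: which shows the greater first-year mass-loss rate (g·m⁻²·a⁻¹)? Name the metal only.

copper: temperature factor f = +0.126·(-7.1) = -0.8946
  SO₂ term: 0.0053·80.0^0.26·exp(0.059·86-0.8946) = 1.082
  Cl⁻ term: 0.01025·457.9^0.27·exp(0.036·86+0.049·2.9) = 1.366
  sum: 1.082 + 1.366 → r_corr = 2.448 μm/a
  mass loss = 2.448 μm/a × 8.96 g/cm³ = 21.93 g·m⁻²·a⁻¹
zinc: f(T) = +0.038·(T−10) [T≤10 °C] = -0.2698
  Pd branch = 0.0129·Pd^0.44·e^(0.046·RH+f) = 3.539 μm/a
  Sd branch = 0.0175·Sd^0.57·e^(0.008·RH+0.085·T) = 1.464 μm/a
  sum: 3.539 + 1.464 → r_corr = 5.003 μm/a
  mass loss = 5.003 μm/a × 7.14 g/cm³ = 35.72 g·m⁻²·a⁻¹
Ordering by g·m⁻²·a⁻¹: zinc (35.7) > copper (21.9)

zinc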